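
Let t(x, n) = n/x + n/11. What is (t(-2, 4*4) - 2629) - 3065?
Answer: -62706/11 ≈ -5700.5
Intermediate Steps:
t(x, n) = n/11 + n/x (t(x, n) = n/x + n*(1/11) = n/x + n/11 = n/11 + n/x)
(t(-2, 4*4) - 2629) - 3065 = (((4*4)/11 + (4*4)/(-2)) - 2629) - 3065 = (((1/11)*16 + 16*(-½)) - 2629) - 3065 = ((16/11 - 8) - 2629) - 3065 = (-72/11 - 2629) - 3065 = -28991/11 - 3065 = -62706/11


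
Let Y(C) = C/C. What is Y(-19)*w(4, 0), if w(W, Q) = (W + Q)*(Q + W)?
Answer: 16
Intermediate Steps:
w(W, Q) = (Q + W)**2 (w(W, Q) = (Q + W)*(Q + W) = (Q + W)**2)
Y(C) = 1
Y(-19)*w(4, 0) = 1*(0 + 4)**2 = 1*4**2 = 1*16 = 16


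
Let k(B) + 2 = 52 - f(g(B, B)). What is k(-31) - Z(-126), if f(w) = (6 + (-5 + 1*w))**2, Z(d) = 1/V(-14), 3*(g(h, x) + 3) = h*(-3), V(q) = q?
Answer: -11073/14 ≈ -790.93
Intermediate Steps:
g(h, x) = -3 - h (g(h, x) = -3 + (h*(-3))/3 = -3 + (-3*h)/3 = -3 - h)
Z(d) = -1/14 (Z(d) = 1/(-14) = -1/14)
f(w) = (1 + w)**2 (f(w) = (6 + (-5 + w))**2 = (1 + w)**2)
k(B) = 50 - (-2 - B)**2 (k(B) = -2 + (52 - (1 + (-3 - B))**2) = -2 + (52 - (-2 - B)**2) = 50 - (-2 - B)**2)
k(-31) - Z(-126) = (50 - (2 - 31)**2) - 1*(-1/14) = (50 - 1*(-29)**2) + 1/14 = (50 - 1*841) + 1/14 = (50 - 841) + 1/14 = -791 + 1/14 = -11073/14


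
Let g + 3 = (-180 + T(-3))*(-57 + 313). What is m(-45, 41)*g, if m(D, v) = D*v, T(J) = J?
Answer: 86440095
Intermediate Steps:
g = -46851 (g = -3 + (-180 - 3)*(-57 + 313) = -3 - 183*256 = -3 - 46848 = -46851)
m(-45, 41)*g = -45*41*(-46851) = -1845*(-46851) = 86440095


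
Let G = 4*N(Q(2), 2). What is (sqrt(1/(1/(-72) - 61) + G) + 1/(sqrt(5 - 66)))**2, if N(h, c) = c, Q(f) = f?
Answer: 2134999/267973 - 32*I*sqrt(36712301)/267973 ≈ 7.9672 - 0.72354*I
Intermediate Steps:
G = 8 (G = 4*2 = 8)
(sqrt(1/(1/(-72) - 61) + G) + 1/(sqrt(5 - 66)))**2 = (sqrt(1/(1/(-72) - 61) + 8) + 1/(sqrt(5 - 66)))**2 = (sqrt(1/(-1/72 - 61) + 8) + 1/(sqrt(-61)))**2 = (sqrt(1/(-4393/72) + 8) + 1/(I*sqrt(61)))**2 = (sqrt(-72/4393 + 8) - I*sqrt(61)/61)**2 = (sqrt(35072/4393) - I*sqrt(61)/61)**2 = (16*sqrt(601841)/4393 - I*sqrt(61)/61)**2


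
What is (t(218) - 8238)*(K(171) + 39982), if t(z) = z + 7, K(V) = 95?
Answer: -321137001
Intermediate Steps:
t(z) = 7 + z
(t(218) - 8238)*(K(171) + 39982) = ((7 + 218) - 8238)*(95 + 39982) = (225 - 8238)*40077 = -8013*40077 = -321137001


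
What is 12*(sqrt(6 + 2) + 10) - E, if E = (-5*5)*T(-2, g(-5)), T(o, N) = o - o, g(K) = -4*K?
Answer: 120 + 24*sqrt(2) ≈ 153.94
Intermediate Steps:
T(o, N) = 0
E = 0 (E = -5*5*0 = -25*0 = 0)
12*(sqrt(6 + 2) + 10) - E = 12*(sqrt(6 + 2) + 10) - 1*0 = 12*(sqrt(8) + 10) + 0 = 12*(2*sqrt(2) + 10) + 0 = 12*(10 + 2*sqrt(2)) + 0 = (120 + 24*sqrt(2)) + 0 = 120 + 24*sqrt(2)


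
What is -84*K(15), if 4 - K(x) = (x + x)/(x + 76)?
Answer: -4008/13 ≈ -308.31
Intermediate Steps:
K(x) = 4 - 2*x/(76 + x) (K(x) = 4 - (x + x)/(x + 76) = 4 - 2*x/(76 + x))
-84*K(15) = -168*(152 + 15)/(76 + 15) = -168*167/91 = -84*334/91 = -4008/13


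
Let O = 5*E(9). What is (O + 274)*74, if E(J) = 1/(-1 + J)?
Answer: 81289/4 ≈ 20322.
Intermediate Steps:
O = 5/8 (O = 5/(-1 + 9) = 5/8 ≈ 0.62500)
(O + 274)*74 = (5/8 + 274)*74 = (2197/8)*74 = 81289/4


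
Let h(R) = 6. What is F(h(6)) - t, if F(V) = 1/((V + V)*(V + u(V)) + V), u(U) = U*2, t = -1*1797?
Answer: 398935/222 ≈ 1797.0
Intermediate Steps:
t = -1797
u(U) = 2*U
F(V) = 1/(V + 6*V**2) (F(V) = 1/((V + V)*(V + 2*V) + V) = 1/((2*V)*(3*V) + V) = 1/(6*V**2 + V) = 1/(V + 6*V**2))
F(h(6)) - t = 1/(6*(1 + 6*6)) - 1*(-1797) = 1/(6*(1 + 36)) + 1797 = (1/6)/37 + 1797 = (1/6)*(1/37) + 1797 = 1/222 + 1797 = 398935/222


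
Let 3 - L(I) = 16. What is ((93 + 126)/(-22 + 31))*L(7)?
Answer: -949/3 ≈ -316.33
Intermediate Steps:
L(I) = -13 (L(I) = 3 - 1*16 = 3 - 16 = -13)
((93 + 126)/(-22 + 31))*L(7) = ((93 + 126)/(-22 + 31))*(-13) = (219/9)*(-13) = (219*(⅑))*(-13) = (73/3)*(-13) = -949/3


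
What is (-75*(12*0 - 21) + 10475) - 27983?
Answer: -15933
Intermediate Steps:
(-75*(12*0 - 21) + 10475) - 27983 = (-75*(0 - 21) + 10475) - 27983 = (-75*(-21) + 10475) - 27983 = (1575 + 10475) - 27983 = 12050 - 27983 = -15933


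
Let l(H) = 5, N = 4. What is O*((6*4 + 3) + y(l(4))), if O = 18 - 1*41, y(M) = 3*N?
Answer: -897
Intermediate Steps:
y(M) = 12 (y(M) = 3*4 = 12)
O = -23 (O = 18 - 41 = -23)
O*((6*4 + 3) + y(l(4))) = -23*((6*4 + 3) + 12) = -23*((24 + 3) + 12) = -23*(27 + 12) = -23*39 = -897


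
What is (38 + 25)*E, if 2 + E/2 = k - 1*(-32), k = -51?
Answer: -2646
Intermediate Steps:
E = -42 (E = -4 + 2*(-51 - 1*(-32)) = -4 + 2*(-51 + 32) = -4 + 2*(-19) = -4 - 38 = -42)
(38 + 25)*E = (38 + 25)*(-42) = 63*(-42) = -2646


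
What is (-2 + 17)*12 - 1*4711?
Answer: -4531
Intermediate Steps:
(-2 + 17)*12 - 1*4711 = 15*12 - 4711 = 180 - 4711 = -4531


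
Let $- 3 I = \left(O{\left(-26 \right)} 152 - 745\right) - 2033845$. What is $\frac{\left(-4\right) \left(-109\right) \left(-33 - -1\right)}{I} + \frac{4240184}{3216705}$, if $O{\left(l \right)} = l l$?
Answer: $\frac{1342785028952}{1035692158965} \approx 1.2965$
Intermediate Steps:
$O{\left(l \right)} = l^{2}$
$I = 643946$ ($I = - \frac{\left(\left(-26\right)^{2} \cdot 152 - 745\right) - 2033845}{3} = - \frac{\left(676 \cdot 152 - 745\right) - 2033845}{3} = - \frac{\left(102752 - 745\right) - 2033845}{3} = - \frac{102007 - 2033845}{3} = \left(- \frac{1}{3}\right) \left(-1931838\right) = 643946$)
$\frac{\left(-4\right) \left(-109\right) \left(-33 - -1\right)}{I} + \frac{4240184}{3216705} = \frac{\left(-4\right) \left(-109\right) \left(-33 - -1\right)}{643946} + \frac{4240184}{3216705} = 436 \left(-33 + 1\right) \frac{1}{643946} + 4240184 \cdot \frac{1}{3216705} = 436 \left(-32\right) \frac{1}{643946} + \frac{4240184}{3216705} = \left(-13952\right) \frac{1}{643946} + \frac{4240184}{3216705} = - \frac{6976}{321973} + \frac{4240184}{3216705} = \frac{1342785028952}{1035692158965}$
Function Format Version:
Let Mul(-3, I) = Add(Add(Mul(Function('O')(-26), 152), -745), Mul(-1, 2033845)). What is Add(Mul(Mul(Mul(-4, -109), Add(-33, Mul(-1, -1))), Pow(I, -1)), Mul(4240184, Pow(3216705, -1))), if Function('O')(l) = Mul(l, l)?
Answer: Rational(1342785028952, 1035692158965) ≈ 1.2965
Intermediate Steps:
Function('O')(l) = Pow(l, 2)
I = 643946 (I = Mul(Rational(-1, 3), Add(Add(Mul(Pow(-26, 2), 152), -745), Mul(-1, 2033845))) = Mul(Rational(-1, 3), Add(Add(Mul(676, 152), -745), -2033845)) = Mul(Rational(-1, 3), Add(Add(102752, -745), -2033845)) = Mul(Rational(-1, 3), Add(102007, -2033845)) = Mul(Rational(-1, 3), -1931838) = 643946)
Add(Mul(Mul(Mul(-4, -109), Add(-33, Mul(-1, -1))), Pow(I, -1)), Mul(4240184, Pow(3216705, -1))) = Add(Mul(Mul(Mul(-4, -109), Add(-33, Mul(-1, -1))), Pow(643946, -1)), Mul(4240184, Pow(3216705, -1))) = Add(Mul(Mul(436, Add(-33, 1)), Rational(1, 643946)), Mul(4240184, Rational(1, 3216705))) = Add(Mul(Mul(436, -32), Rational(1, 643946)), Rational(4240184, 3216705)) = Add(Mul(-13952, Rational(1, 643946)), Rational(4240184, 3216705)) = Add(Rational(-6976, 321973), Rational(4240184, 3216705)) = Rational(1342785028952, 1035692158965)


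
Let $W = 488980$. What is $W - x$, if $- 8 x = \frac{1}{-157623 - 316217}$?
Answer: $\frac{1853586265599}{3790720} \approx 4.8898 \cdot 10^{5}$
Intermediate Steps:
$x = \frac{1}{3790720}$ ($x = - \frac{1}{8 \left(-157623 - 316217\right)} = - \frac{1}{8 \left(-473840\right)} = \left(- \frac{1}{8}\right) \left(- \frac{1}{473840}\right) = \frac{1}{3790720} \approx 2.638 \cdot 10^{-7}$)
$W - x = 488980 - \frac{1}{3790720} = \frac{1853586265599}{3790720}$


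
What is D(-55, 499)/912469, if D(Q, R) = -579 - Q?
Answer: -524/912469 ≈ -0.00057427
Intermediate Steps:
D(-55, 499)/912469 = (-579 - 1*(-55))/912469 = (-579 + 55)*(1/912469) = -524*1/912469 = -524/912469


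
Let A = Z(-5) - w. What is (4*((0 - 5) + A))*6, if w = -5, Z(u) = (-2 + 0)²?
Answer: 96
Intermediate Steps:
Z(u) = 4 (Z(u) = (-2)² = 4)
A = 9 (A = 4 - 1*(-5) = 4 + 5 = 9)
(4*((0 - 5) + A))*6 = (4*((0 - 5) + 9))*6 = (4*(-5 + 9))*6 = (4*4)*6 = 16*6 = 96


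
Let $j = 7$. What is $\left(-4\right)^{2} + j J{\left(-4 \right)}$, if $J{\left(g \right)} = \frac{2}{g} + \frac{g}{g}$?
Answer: $\frac{39}{2} \approx 19.5$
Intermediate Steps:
$J{\left(g \right)} = 1 + \frac{2}{g}$ ($J{\left(g \right)} = \frac{2}{g} + 1 = 1 + \frac{2}{g}$)
$\left(-4\right)^{2} + j J{\left(-4 \right)} = \left(-4\right)^{2} + 7 \frac{2 - 4}{-4} = 16 + 7 \left(\left(- \frac{1}{4}\right) \left(-2\right)\right) = 16 + 7 \cdot \frac{1}{2} = 16 + \frac{7}{2} = \frac{39}{2}$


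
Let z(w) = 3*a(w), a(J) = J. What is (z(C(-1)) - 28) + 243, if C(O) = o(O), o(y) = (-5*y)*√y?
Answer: 215 + 15*I ≈ 215.0 + 15.0*I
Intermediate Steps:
o(y) = -5*y^(3/2)
C(O) = -5*O^(3/2)
z(w) = 3*w
(z(C(-1)) - 28) + 243 = (3*(-(-5)*I) - 28) + 243 = (3*(5*I) - 28) + 243 = (15*I - 28) + 243 = (-28 + 15*I) + 243 = 215 + 15*I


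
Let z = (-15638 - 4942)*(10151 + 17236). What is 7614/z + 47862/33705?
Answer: 317177393/223362286 ≈ 1.4200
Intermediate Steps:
z = -563624460 (z = -20580*27387 = -563624460)
7614/z + 47862/33705 = 7614/(-563624460) + 47862/33705 = 7614*(-1/563624460) + 47862*(1/33705) = -141/10437490 + 5318/3745 = 317177393/223362286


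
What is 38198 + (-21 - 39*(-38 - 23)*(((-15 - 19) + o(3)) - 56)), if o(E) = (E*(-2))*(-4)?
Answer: -118837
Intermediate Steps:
o(E) = 8*E (o(E) = -2*E*(-4) = 8*E)
38198 + (-21 - 39*(-38 - 23)*(((-15 - 19) + o(3)) - 56)) = 38198 + (-21 - 39*(-38 - 23)*(((-15 - 19) + 8*3) - 56)) = 38198 + (-21 - (-2379)*((-34 + 24) - 56)) = 38198 + (-21 - (-2379)*(-10 - 56)) = 38198 + (-21 - (-2379)*(-66)) = 38198 + (-21 - 39*4026) = 38198 + (-21 - 157014) = 38198 - 157035 = -118837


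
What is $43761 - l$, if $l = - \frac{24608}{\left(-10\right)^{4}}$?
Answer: $\frac{27352163}{625} \approx 43763.0$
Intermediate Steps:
$l = - \frac{1538}{625}$ ($l = - \frac{24608}{10000} = \left(-24608\right) \frac{1}{10000} = - \frac{1538}{625} \approx -2.4608$)
$43761 - l = 43761 - - \frac{1538}{625} = 43761 + \frac{1538}{625} = \frac{27352163}{625}$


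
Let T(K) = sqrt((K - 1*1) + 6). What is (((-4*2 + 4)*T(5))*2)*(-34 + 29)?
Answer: 40*sqrt(10) ≈ 126.49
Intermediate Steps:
T(K) = sqrt(5 + K) (T(K) = sqrt((K - 1) + 6) = sqrt((-1 + K) + 6) = sqrt(5 + K))
(((-4*2 + 4)*T(5))*2)*(-34 + 29) = (((-4*2 + 4)*sqrt(5 + 5))*2)*(-34 + 29) = (((-8 + 4)*sqrt(10))*2)*(-5) = (-4*sqrt(10)*2)*(-5) = -8*sqrt(10)*(-5) = 40*sqrt(10)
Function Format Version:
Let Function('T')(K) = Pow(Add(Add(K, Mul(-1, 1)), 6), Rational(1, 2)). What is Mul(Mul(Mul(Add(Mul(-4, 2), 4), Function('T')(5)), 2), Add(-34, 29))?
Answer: Mul(40, Pow(10, Rational(1, 2))) ≈ 126.49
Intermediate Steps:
Function('T')(K) = Pow(Add(5, K), Rational(1, 2)) (Function('T')(K) = Pow(Add(Add(K, -1), 6), Rational(1, 2)) = Pow(Add(Add(-1, K), 6), Rational(1, 2)) = Pow(Add(5, K), Rational(1, 2)))
Mul(Mul(Mul(Add(Mul(-4, 2), 4), Function('T')(5)), 2), Add(-34, 29)) = Mul(Mul(Mul(Add(Mul(-4, 2), 4), Pow(Add(5, 5), Rational(1, 2))), 2), Add(-34, 29)) = Mul(Mul(Mul(Add(-8, 4), Pow(10, Rational(1, 2))), 2), -5) = Mul(Mul(Mul(-4, Pow(10, Rational(1, 2))), 2), -5) = Mul(Mul(-8, Pow(10, Rational(1, 2))), -5) = Mul(40, Pow(10, Rational(1, 2)))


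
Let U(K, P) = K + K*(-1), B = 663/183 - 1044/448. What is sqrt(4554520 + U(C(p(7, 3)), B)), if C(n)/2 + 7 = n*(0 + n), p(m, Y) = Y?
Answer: 2*sqrt(1138630) ≈ 2134.1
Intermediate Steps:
C(n) = -14 + 2*n**2 (C(n) = -14 + 2*(n*(0 + n)) = -14 + 2*(n*n) = -14 + 2*n**2)
B = 8831/6832 (B = 663*(1/183) - 1044*1/448 = 221/61 - 261/112 = 8831/6832 ≈ 1.2926)
U(K, P) = 0 (U(K, P) = K - K = 0)
sqrt(4554520 + U(C(p(7, 3)), B)) = sqrt(4554520 + 0) = sqrt(4554520) = 2*sqrt(1138630)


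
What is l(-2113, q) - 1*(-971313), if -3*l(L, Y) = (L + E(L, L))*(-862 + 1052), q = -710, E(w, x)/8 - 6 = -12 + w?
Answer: 2178763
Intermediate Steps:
E(w, x) = -48 + 8*w (E(w, x) = 48 + 8*(-12 + w) = 48 + (-96 + 8*w) = -48 + 8*w)
l(L, Y) = 3040 - 570*L (l(L, Y) = -(L + (-48 + 8*L))*(-862 + 1052)/3 = -(-48 + 9*L)*190/3 = -(-9120 + 1710*L)/3 = 3040 - 570*L)
l(-2113, q) - 1*(-971313) = (3040 - 570*(-2113)) - 1*(-971313) = (3040 + 1204410) + 971313 = 1207450 + 971313 = 2178763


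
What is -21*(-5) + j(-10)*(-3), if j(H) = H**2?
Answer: -195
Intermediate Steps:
-21*(-5) + j(-10)*(-3) = -21*(-5) + (-10)**2*(-3) = 105 + 100*(-3) = 105 - 300 = -195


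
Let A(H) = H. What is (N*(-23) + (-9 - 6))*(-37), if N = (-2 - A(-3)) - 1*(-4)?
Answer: 4810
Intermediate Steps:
N = 5 (N = (-2 - 1*(-3)) - 1*(-4) = (-2 + 3) + 4 = 1 + 4 = 5)
(N*(-23) + (-9 - 6))*(-37) = (5*(-23) + (-9 - 6))*(-37) = (-115 - 15)*(-37) = -130*(-37) = 4810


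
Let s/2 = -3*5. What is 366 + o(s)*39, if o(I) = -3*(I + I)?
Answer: 7386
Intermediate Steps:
s = -30 (s = 2*(-3*5) = 2*(-15) = -30)
o(I) = -6*I
366 + o(s)*39 = 366 - 6*(-30)*39 = 366 + 180*39 = 366 + 7020 = 7386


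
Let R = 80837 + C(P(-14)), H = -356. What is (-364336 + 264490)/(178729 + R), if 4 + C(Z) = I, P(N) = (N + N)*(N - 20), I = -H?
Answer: -49923/129959 ≈ -0.38414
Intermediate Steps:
I = 356 (I = -1*(-356) = 356)
P(N) = 2*N*(-20 + N) (P(N) = (2*N)*(-20 + N) = 2*N*(-20 + N))
C(Z) = 352 (C(Z) = -4 + 356 = 352)
R = 81189 (R = 80837 + 352 = 81189)
(-364336 + 264490)/(178729 + R) = (-364336 + 264490)/(178729 + 81189) = -99846/259918 = -99846*1/259918 = -49923/129959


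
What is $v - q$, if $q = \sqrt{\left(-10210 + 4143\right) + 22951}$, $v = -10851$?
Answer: $-10851 - 6 \sqrt{469} \approx -10981.0$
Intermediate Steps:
$q = 6 \sqrt{469}$ ($q = \sqrt{-6067 + 22951} = \sqrt{16884} = 6 \sqrt{469} \approx 129.94$)
$v - q = -10851 - 6 \sqrt{469}$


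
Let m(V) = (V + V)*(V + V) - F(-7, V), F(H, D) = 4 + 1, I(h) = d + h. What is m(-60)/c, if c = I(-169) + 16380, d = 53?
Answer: 14395/16264 ≈ 0.88508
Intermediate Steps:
I(h) = 53 + h
F(H, D) = 5
m(V) = -5 + 4*V² (m(V) = (V + V)*(V + V) - 1*5 = (2*V)*(2*V) - 5 = 4*V² - 5 = -5 + 4*V²)
c = 16264 (c = (53 - 169) + 16380 = -116 + 16380 = 16264)
m(-60)/c = (-5 + 4*(-60)²)/16264 = (-5 + 4*3600)*(1/16264) = (-5 + 14400)*(1/16264) = 14395*(1/16264) = 14395/16264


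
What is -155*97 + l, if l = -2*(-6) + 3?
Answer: -15020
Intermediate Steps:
l = 15 (l = 12 + 3 = 15)
-155*97 + l = -155*97 + 15 = -15035 + 15 = -15020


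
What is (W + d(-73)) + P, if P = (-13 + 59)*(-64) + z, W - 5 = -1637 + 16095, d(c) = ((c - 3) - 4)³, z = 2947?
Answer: -497534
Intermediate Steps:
d(c) = (-7 + c)³ (d(c) = ((-3 + c) - 4)³ = (-7 + c)³)
W = 14463 (W = 5 + (-1637 + 16095) = 5 + 14458 = 14463)
P = 3 (P = (-13 + 59)*(-64) + 2947 = 46*(-64) + 2947 = -2944 + 2947 = 3)
(W + d(-73)) + P = (14463 + (-7 - 73)³) + 3 = (14463 + (-80)³) + 3 = (14463 - 512000) + 3 = -497537 + 3 = -497534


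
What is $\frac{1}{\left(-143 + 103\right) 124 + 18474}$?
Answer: $\frac{1}{13514} \approx 7.3997 \cdot 10^{-5}$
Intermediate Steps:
$\frac{1}{\left(-143 + 103\right) 124 + 18474} = \frac{1}{\left(-40\right) 124 + 18474} = \frac{1}{-4960 + 18474} = \frac{1}{13514}$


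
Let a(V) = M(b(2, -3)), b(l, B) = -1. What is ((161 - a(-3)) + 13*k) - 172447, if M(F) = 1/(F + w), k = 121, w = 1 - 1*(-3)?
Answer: -512140/3 ≈ -1.7071e+5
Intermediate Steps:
w = 4 (w = 1 + 3 = 4)
M(F) = 1/(4 + F) (M(F) = 1/(F + 4) = 1/(4 + F))
a(V) = ⅓ (a(V) = 1/(4 - 1) = 1/3 = ⅓)
((161 - a(-3)) + 13*k) - 172447 = ((161 - 1*⅓) + 13*121) - 172447 = ((161 - ⅓) + 1573) - 172447 = (482/3 + 1573) - 172447 = 5201/3 - 172447 = -512140/3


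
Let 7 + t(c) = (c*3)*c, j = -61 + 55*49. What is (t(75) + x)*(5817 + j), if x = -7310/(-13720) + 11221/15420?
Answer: 62834967377874/440755 ≈ 1.4256e+8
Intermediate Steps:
j = 2634 (j = -61 + 2695 = 2634)
x = 1666702/1322265 (x = -7310*(-1/13720) + 11221*(1/15420) = 731/1372 + 11221/15420 = 1666702/1322265 ≈ 1.2605)
t(c) = -7 + 3*c² (t(c) = -7 + (c*3)*c = -7 + (3*c)*c = -7 + 3*c²)
(t(75) + x)*(5817 + j) = ((-7 + 3*75²) + 1666702/1322265)*(5817 + 2634) = ((-7 + 3*5625) + 1666702/1322265)*8451 = ((-7 + 16875) + 1666702/1322265)*8451 = (16868 + 1666702/1322265)*8451 = (22305632722/1322265)*8451 = 62834967377874/440755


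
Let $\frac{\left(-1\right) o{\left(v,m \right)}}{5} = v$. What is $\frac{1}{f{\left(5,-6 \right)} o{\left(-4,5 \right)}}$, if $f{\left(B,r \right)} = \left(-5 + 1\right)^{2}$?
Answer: $\frac{1}{320} \approx 0.003125$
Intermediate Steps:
$f{\left(B,r \right)} = 16$ ($f{\left(B,r \right)} = \left(-4\right)^{2} = 16$)
$o{\left(v,m \right)} = - 5 v$
$\frac{1}{f{\left(5,-6 \right)} o{\left(-4,5 \right)}} = \frac{1}{16 \left(\left(-5\right) \left(-4\right)\right)} = \frac{1}{16 \cdot 20} = \frac{1}{320}$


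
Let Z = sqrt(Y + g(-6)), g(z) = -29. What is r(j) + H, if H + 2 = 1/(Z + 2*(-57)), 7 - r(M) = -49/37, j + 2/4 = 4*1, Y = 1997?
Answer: 429389/68006 - sqrt(123)/2757 ≈ 6.3100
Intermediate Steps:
Z = 4*sqrt(123) (Z = sqrt(1997 - 29) = sqrt(1968) = 4*sqrt(123) ≈ 44.362)
j = 7/2 (j = -1/2 + 4*1 = -1/2 + 4 = 7/2 ≈ 3.5000)
r(M) = 308/37 (r(M) = 7 - (-49)/37 = 7 - 1*(-49/37) = 7 + 49/37 = 308/37)
H = -2 + 1/(-114 + 4*sqrt(123)) (H = -2 + 1/(4*sqrt(123) + 2*(-57)) = -2 + 1/(4*sqrt(123) - 114) = -2 + 1/(-114 + 4*sqrt(123)) ≈ -2.0144)
r(j) + H = 308/37 + (-3695/1838 - sqrt(123)/2757) = 429389/68006 - sqrt(123)/2757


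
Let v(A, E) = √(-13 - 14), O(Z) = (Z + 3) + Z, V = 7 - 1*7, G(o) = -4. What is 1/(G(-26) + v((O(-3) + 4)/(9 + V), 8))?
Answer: -4/43 - 3*I*√3/43 ≈ -0.093023 - 0.12084*I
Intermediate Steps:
V = 0 (V = 7 - 7 = 0)
O(Z) = 3 + 2*Z (O(Z) = (3 + Z) + Z = 3 + 2*Z)
v(A, E) = 3*I*√3 (v(A, E) = √(-27) = 3*I*√3)
1/(G(-26) + v((O(-3) + 4)/(9 + V), 8)) = 1/(-4 + 3*I*√3)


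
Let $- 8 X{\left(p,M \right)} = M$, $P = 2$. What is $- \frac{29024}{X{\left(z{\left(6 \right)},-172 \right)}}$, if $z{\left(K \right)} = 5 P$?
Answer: $- \frac{58048}{43} \approx -1350.0$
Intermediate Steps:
$z{\left(K \right)} = 10$ ($z{\left(K \right)} = 5 \cdot 2 = 10$)
$X{\left(p,M \right)} = - \frac{M}{8}$
$- \frac{29024}{X{\left(z{\left(6 \right)},-172 \right)}} = - \frac{29024}{\left(- \frac{1}{8}\right) \left(-172\right)} = - \frac{29024}{\frac{43}{2}} = \left(-29024\right) \frac{2}{43} = - \frac{58048}{43}$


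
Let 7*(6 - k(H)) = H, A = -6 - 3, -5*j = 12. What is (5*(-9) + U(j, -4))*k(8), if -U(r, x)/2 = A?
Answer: -918/7 ≈ -131.14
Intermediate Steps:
j = -12/5 (j = -⅕*12 = -12/5 ≈ -2.4000)
A = -9
U(r, x) = 18 (U(r, x) = -2*(-9) = 18)
k(H) = 6 - H/7
(5*(-9) + U(j, -4))*k(8) = (5*(-9) + 18)*(6 - ⅐*8) = (-45 + 18)*(6 - 8/7) = -27*34/7 = -918/7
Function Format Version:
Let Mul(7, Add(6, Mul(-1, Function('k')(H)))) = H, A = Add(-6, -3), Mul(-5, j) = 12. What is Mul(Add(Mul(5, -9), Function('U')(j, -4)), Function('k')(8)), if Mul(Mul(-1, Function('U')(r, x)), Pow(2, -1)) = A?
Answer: Rational(-918, 7) ≈ -131.14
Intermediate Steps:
j = Rational(-12, 5) (j = Mul(Rational(-1, 5), 12) = Rational(-12, 5) ≈ -2.4000)
A = -9
Function('U')(r, x) = 18 (Function('U')(r, x) = Mul(-2, -9) = 18)
Function('k')(H) = Add(6, Mul(Rational(-1, 7), H))
Mul(Add(Mul(5, -9), Function('U')(j, -4)), Function('k')(8)) = Mul(Add(Mul(5, -9), 18), Add(6, Mul(Rational(-1, 7), 8))) = Mul(Add(-45, 18), Add(6, Rational(-8, 7))) = Mul(-27, Rational(34, 7)) = Rational(-918, 7)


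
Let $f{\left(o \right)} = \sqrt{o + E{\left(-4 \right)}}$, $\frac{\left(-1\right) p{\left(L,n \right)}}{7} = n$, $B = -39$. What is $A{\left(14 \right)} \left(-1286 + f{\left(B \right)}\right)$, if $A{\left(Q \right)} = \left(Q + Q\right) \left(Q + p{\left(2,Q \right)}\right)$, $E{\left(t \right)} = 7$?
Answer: $3024672 - 9408 i \sqrt{2} \approx 3.0247 \cdot 10^{6} - 13305.0 i$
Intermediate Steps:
$p{\left(L,n \right)} = - 7 n$
$f{\left(o \right)} = \sqrt{7 + o}$ ($f{\left(o \right)} = \sqrt{o + 7} = \sqrt{7 + o}$)
$A{\left(Q \right)} = - 12 Q^{2}$ ($A{\left(Q \right)} = \left(Q + Q\right) \left(Q - 7 Q\right) = 2 Q \left(- 6 Q\right) = - 12 Q^{2}$)
$A{\left(14 \right)} \left(-1286 + f{\left(B \right)}\right) = - 12 \cdot 14^{2} \left(-1286 + \sqrt{7 - 39}\right) = \left(-12\right) 196 \left(-1286 + \sqrt{-32}\right) = - 2352 \left(-1286 + 4 i \sqrt{2}\right) = 3024672 - 9408 i \sqrt{2}$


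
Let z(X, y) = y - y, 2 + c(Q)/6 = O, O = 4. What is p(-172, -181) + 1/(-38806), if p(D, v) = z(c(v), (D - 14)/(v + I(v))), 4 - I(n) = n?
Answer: -1/38806 ≈ -2.5769e-5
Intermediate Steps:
I(n) = 4 - n
c(Q) = 12 (c(Q) = -12 + 6*4 = -12 + 24 = 12)
z(X, y) = 0
p(D, v) = 0
p(-172, -181) + 1/(-38806) = 0 + 1/(-38806) = 0 - 1/38806 = -1/38806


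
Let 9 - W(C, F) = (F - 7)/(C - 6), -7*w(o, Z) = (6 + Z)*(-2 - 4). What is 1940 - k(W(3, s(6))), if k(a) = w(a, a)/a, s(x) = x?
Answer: 176408/91 ≈ 1938.5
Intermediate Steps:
w(o, Z) = 36/7 + 6*Z/7 (w(o, Z) = -(6 + Z)*(-2 - 4)/7 = -(6 + Z)*(-6)/7 = -(-36 - 6*Z)/7 = 36/7 + 6*Z/7)
W(C, F) = 9 - (-7 + F)/(-6 + C) (W(C, F) = 9 - (F - 7)/(C - 6) = 9 - (-7 + F)/(-6 + C))
k(a) = (36/7 + 6*a/7)/a
1940 - k(W(3, s(6))) = 1940 - 6*(6 + (-47 - 1*6 + 9*3)/(-6 + 3))/(7*((-47 - 1*6 + 9*3)/(-6 + 3))) = 1940 - 6*(6 + (-47 - 6 + 27)/(-3))/(7*((-47 - 6 + 27)/(-3))) = 1940 - 6*(6 - 1/3*(-26))/(7*((-1/3*(-26)))) = 1940 - 6*(6 + 26/3)/(7*26/3) = 1940 - 6*3*44/(7*26*3) = 1940 - 1*132/91 = 1940 - 132/91 = 176408/91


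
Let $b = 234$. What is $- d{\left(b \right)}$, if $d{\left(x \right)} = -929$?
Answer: $929$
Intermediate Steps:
$- d{\left(b \right)} = \left(-1\right) \left(-929\right) = 929$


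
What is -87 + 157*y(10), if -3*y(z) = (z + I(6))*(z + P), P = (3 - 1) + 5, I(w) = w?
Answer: -42965/3 ≈ -14322.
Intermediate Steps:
P = 7 (P = 2 + 5 = 7)
y(z) = -(6 + z)*(7 + z)/3 (y(z) = -(z + 6)*(z + 7)/3 = -(6 + z)*(7 + z)/3)
-87 + 157*y(10) = -87 + 157*(-14 - 13/3*10 - ⅓*10²) = -87 + 157*(-14 - 130/3 - ⅓*100) = -87 + 157*(-14 - 130/3 - 100/3) = -87 + 157*(-272/3) = -87 - 42704/3 = -42965/3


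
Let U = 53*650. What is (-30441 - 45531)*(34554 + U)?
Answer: -5242371888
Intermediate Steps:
U = 34450
(-30441 - 45531)*(34554 + U) = (-30441 - 45531)*(34554 + 34450) = -75972*69004 = -5242371888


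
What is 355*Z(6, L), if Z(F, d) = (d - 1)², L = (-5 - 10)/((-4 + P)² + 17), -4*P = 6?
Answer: 2445595/3969 ≈ 616.17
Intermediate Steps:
P = -3/2 (P = -¼*6 = -3/2 ≈ -1.5000)
L = -20/63 (L = (-5 - 10)/((-4 - 3/2)² + 17) = -15/((-11/2)² + 17) = -15/(121/4 + 17) = -15/189/4 = -15*4/189 = -20/63 ≈ -0.31746)
Z(F, d) = (-1 + d)²
355*Z(6, L) = 355*(-1 - 20/63)² = 355*(-83/63)² = 355*(6889/3969) = 2445595/3969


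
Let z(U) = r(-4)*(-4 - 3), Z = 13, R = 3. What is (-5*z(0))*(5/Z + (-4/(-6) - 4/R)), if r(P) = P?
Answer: 1540/39 ≈ 39.487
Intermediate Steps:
z(U) = 28 (z(U) = -4*(-4 - 3) = -4*(-7) = 28)
(-5*z(0))*(5/Z + (-4/(-6) - 4/R)) = (-5*28)*(5/13 + (-4/(-6) - 4/3)) = -140*(5*(1/13) + (-4*(-1/6) - 4*1/3)) = -140*(5/13 + (2/3 - 4/3)) = -140*(5/13 - 2/3) = -140*(-11/39) = 1540/39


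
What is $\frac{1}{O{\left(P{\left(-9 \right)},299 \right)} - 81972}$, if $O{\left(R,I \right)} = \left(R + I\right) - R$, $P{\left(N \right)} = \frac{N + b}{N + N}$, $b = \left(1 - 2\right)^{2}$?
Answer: $- \frac{1}{81673} \approx -1.2244 \cdot 10^{-5}$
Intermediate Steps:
$b = 1$ ($b = \left(-1\right)^{2} = 1$)
$P{\left(N \right)} = \frac{1 + N}{2 N}$ ($P{\left(N \right)} = \frac{N + 1}{N + N} = \frac{1 + N}{2 N}$)
$O{\left(R,I \right)} = I$ ($O{\left(R,I \right)} = \left(I + R\right) - R = I$)
$\frac{1}{O{\left(P{\left(-9 \right)},299 \right)} - 81972} = \frac{1}{299 - 81972} = \frac{1}{-81673} = - \frac{1}{81673}$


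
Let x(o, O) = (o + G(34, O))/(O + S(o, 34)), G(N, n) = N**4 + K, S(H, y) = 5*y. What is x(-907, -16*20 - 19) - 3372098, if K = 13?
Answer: -571220004/169 ≈ -3.3800e+6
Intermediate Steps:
G(N, n) = 13 + N**4 (G(N, n) = N**4 + 13 = 13 + N**4)
x(o, O) = (1336349 + o)/(170 + O) (x(o, O) = (o + (13 + 34**4))/(O + 5*34) = (o + (13 + 1336336))/(O + 170) = (o + 1336349)/(170 + O) = (1336349 + o)/(170 + O))
x(-907, -16*20 - 19) - 3372098 = (1336349 - 907)/(170 + (-16*20 - 19)) - 3372098 = 1335442/(170 + (-320 - 19)) - 3372098 = 1335442/(170 - 339) - 3372098 = 1335442/(-169) - 3372098 = -1/169*1335442 - 3372098 = -1335442/169 - 3372098 = -571220004/169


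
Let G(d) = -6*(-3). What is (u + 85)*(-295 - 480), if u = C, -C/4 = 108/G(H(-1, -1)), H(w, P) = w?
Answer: -47275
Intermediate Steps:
G(d) = 18
C = -24 (C = -432/18 = -4*6 = -24)
u = -24
(u + 85)*(-295 - 480) = (-24 + 85)*(-295 - 480) = 61*(-775) = -47275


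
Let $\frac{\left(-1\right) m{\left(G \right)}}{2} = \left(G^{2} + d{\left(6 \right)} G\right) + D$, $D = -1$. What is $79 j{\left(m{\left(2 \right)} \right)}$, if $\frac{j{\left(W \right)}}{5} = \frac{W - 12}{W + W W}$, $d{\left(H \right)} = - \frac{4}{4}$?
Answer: $-2765$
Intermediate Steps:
$d{\left(H \right)} = -1$ ($d{\left(H \right)} = \left(-4\right) \frac{1}{4} = -1$)
$m{\left(G \right)} = 2 - 2 G^{2} + 2 G$ ($m{\left(G \right)} = - 2 \left(\left(G^{2} - G\right) - 1\right) = - 2 \left(-1 + G^{2} - G\right) = 2 - 2 G^{2} + 2 G$)
$j{\left(W \right)} = \frac{5 \left(-12 + W\right)}{W + W^{2}}$ ($j{\left(W \right)} = 5 \frac{W - 12}{W + W W} = 5 \frac{-12 + W}{W + W^{2}} = \frac{5 \left(-12 + W\right)}{W + W^{2}}$)
$79 j{\left(m{\left(2 \right)} \right)} = 79 \frac{5 \left(-12 + \left(2 - 2 \cdot 2^{2} + 2 \cdot 2\right)\right)}{\left(2 - 2 \cdot 2^{2} + 2 \cdot 2\right) \left(1 + \left(2 - 2 \cdot 2^{2} + 2 \cdot 2\right)\right)} = 79 \frac{5 \left(-12 + \left(2 - 8 + 4\right)\right)}{\left(2 - 8 + 4\right) \left(1 + \left(2 - 8 + 4\right)\right)} = 79 \frac{5 \left(-12 - 2\right)}{\left(-2\right) \left(1 - 2\right)} = 79 \cdot 5 \left(- \frac{1}{2}\right) \frac{1}{-1} \left(-14\right) = 79 \cdot 5 \left(- \frac{1}{2}\right) \left(-1\right) \left(-14\right) = 79 \left(-35\right) = -2765$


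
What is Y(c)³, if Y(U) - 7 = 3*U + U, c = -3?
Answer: -125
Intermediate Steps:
Y(U) = 7 + 4*U (Y(U) = 7 + (3*U + U) = 7 + 4*U)
Y(c)³ = (7 + 4*(-3))³ = (7 - 12)³ = (-5)³ = -125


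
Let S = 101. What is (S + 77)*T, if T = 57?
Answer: 10146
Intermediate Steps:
(S + 77)*T = (101 + 77)*57 = 178*57 = 10146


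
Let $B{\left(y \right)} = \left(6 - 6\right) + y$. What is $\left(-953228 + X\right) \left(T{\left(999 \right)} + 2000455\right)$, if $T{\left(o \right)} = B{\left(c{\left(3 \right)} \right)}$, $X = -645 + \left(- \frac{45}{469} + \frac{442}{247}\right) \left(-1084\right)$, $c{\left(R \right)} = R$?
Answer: $- \frac{17036542368993726}{8911} \approx -1.9119 \cdot 10^{12}$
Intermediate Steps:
$X = - \frac{22106239}{8911}$ ($X = -645 + \left(\left(-45\right) \frac{1}{469} + 442 \cdot \frac{1}{247}\right) \left(-1084\right) = -645 + \left(- \frac{45}{469} + \frac{34}{19}\right) \left(-1084\right) = -645 + \frac{15091}{8911} \left(-1084\right) = -645 - \frac{16358644}{8911} = - \frac{22106239}{8911} \approx -2480.8$)
$B{\left(y \right)} = y$ ($B{\left(y \right)} = \left(6 - 6\right) + y = 0 + y = y$)
$T{\left(o \right)} = 3$
$\left(-953228 + X\right) \left(T{\left(999 \right)} + 2000455\right) = \left(-953228 - \frac{22106239}{8911}\right) \left(3 + 2000455\right) = \left(- \frac{8516320947}{8911}\right) 2000458 = - \frac{17036542368993726}{8911}$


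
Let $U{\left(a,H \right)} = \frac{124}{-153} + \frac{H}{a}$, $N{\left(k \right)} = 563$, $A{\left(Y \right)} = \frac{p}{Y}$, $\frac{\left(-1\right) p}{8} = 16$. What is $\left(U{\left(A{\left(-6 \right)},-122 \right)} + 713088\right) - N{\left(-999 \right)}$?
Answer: $\frac{3488490433}{4896} \approx 7.1252 \cdot 10^{5}$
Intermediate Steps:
$p = -128$ ($p = \left(-8\right) 16 = -128$)
$A{\left(Y \right)} = - \frac{128}{Y}$
$U{\left(a,H \right)} = - \frac{124}{153} + \frac{H}{a}$ ($U{\left(a,H \right)} = 124 \left(- \frac{1}{153}\right) + \frac{H}{a} = - \frac{124}{153} + \frac{H}{a}$)
$\left(U{\left(A{\left(-6 \right)},-122 \right)} + 713088\right) - N{\left(-999 \right)} = \left(\left(- \frac{124}{153} - \frac{122}{\left(-128\right) \frac{1}{-6}}\right) + 713088\right) - 563 = \left(\left(- \frac{124}{153} - \frac{122}{\left(-128\right) \left(- \frac{1}{6}\right)}\right) + 713088\right) - 563 = \left(\left(- \frac{124}{153} - \frac{122}{\frac{64}{3}}\right) + 713088\right) - 563 = \left(\left(- \frac{124}{153} - \frac{183}{32}\right) + 713088\right) - 563 = \left(- \frac{31967}{4896} + 713088\right) - 563 = \frac{3491246881}{4896} - 563 = \frac{3488490433}{4896}$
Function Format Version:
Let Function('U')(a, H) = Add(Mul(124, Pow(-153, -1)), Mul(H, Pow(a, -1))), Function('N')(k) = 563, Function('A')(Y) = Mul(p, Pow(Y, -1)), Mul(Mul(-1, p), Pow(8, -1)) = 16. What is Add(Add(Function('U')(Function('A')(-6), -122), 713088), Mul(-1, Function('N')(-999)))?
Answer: Rational(3488490433, 4896) ≈ 7.1252e+5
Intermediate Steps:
p = -128 (p = Mul(-8, 16) = -128)
Function('A')(Y) = Mul(-128, Pow(Y, -1))
Function('U')(a, H) = Add(Rational(-124, 153), Mul(H, Pow(a, -1))) (Function('U')(a, H) = Add(Mul(124, Rational(-1, 153)), Mul(H, Pow(a, -1))) = Add(Rational(-124, 153), Mul(H, Pow(a, -1))))
Add(Add(Function('U')(Function('A')(-6), -122), 713088), Mul(-1, Function('N')(-999))) = Add(Add(Add(Rational(-124, 153), Mul(-122, Pow(Mul(-128, Pow(-6, -1)), -1))), 713088), Mul(-1, 563)) = Add(Add(Add(Rational(-124, 153), Mul(-122, Pow(Mul(-128, Rational(-1, 6)), -1))), 713088), -563) = Add(Add(Add(Rational(-124, 153), Mul(-122, Pow(Rational(64, 3), -1))), 713088), -563) = Add(Add(Add(Rational(-124, 153), Mul(-122, Rational(3, 64))), 713088), -563) = Add(Add(Add(Rational(-124, 153), Rational(-183, 32)), 713088), -563) = Add(Add(Rational(-31967, 4896), 713088), -563) = Add(Rational(3491246881, 4896), -563) = Rational(3488490433, 4896)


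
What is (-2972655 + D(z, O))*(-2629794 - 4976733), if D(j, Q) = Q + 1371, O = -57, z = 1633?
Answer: 22601585542707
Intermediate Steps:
D(j, Q) = 1371 + Q
(-2972655 + D(z, O))*(-2629794 - 4976733) = (-2972655 + (1371 - 57))*(-2629794 - 4976733) = (-2972655 + 1314)*(-7606527) = -2971341*(-7606527) = 22601585542707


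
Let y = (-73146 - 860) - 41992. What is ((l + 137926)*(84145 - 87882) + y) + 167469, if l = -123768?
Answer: -52856975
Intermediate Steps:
y = -115998 (y = -74006 - 41992 = -115998)
((l + 137926)*(84145 - 87882) + y) + 167469 = ((-123768 + 137926)*(84145 - 87882) - 115998) + 167469 = (14158*(-3737) - 115998) + 167469 = (-52908446 - 115998) + 167469 = -53024444 + 167469 = -52856975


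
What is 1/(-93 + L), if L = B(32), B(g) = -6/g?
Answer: -16/1491 ≈ -0.010731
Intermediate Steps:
L = -3/16 (L = -6/32 = -6*1/32 = -3/16 ≈ -0.18750)
1/(-93 + L) = 1/(-93 - 3/16) = 1/(-1491/16) = -16/1491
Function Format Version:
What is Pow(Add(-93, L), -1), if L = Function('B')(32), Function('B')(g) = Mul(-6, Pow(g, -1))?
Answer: Rational(-16, 1491) ≈ -0.010731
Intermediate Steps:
L = Rational(-3, 16) (L = Mul(-6, Pow(32, -1)) = Mul(-6, Rational(1, 32)) = Rational(-3, 16) ≈ -0.18750)
Pow(Add(-93, L), -1) = Pow(Add(-93, Rational(-3, 16)), -1) = Pow(Rational(-1491, 16), -1) = Rational(-16, 1491)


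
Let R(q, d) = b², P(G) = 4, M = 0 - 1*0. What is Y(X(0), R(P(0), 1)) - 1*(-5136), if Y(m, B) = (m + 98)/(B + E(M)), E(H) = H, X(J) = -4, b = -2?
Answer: 10319/2 ≈ 5159.5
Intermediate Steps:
M = 0 (M = 0 + 0 = 0)
R(q, d) = 4 (R(q, d) = (-2)² = 4)
Y(m, B) = (98 + m)/B (Y(m, B) = (m + 98)/(B + 0) = (98 + m)/B)
Y(X(0), R(P(0), 1)) - 1*(-5136) = (98 - 4)/4 - 1*(-5136) = (¼)*94 + 5136 = 47/2 + 5136 = 10319/2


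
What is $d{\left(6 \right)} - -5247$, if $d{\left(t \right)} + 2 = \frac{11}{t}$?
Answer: $\frac{31481}{6} \approx 5246.8$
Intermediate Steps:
$d{\left(t \right)} = -2 + \frac{11}{t}$
$d{\left(6 \right)} - -5247 = \left(-2 + \frac{11}{6}\right) - -5247 = \left(-2 + 11 \cdot \frac{1}{6}\right) + 5247 = \left(-2 + \frac{11}{6}\right) + 5247 = - \frac{1}{6} + 5247 = \frac{31481}{6}$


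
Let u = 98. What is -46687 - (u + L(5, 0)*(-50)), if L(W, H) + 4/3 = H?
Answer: -140555/3 ≈ -46852.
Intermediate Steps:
L(W, H) = -4/3 + H
-46687 - (u + L(5, 0)*(-50)) = -46687 - (98 + (-4/3 + 0)*(-50)) = -46687 - (98 - 4/3*(-50)) = -46687 - (98 + 200/3) = -46687 - 1*494/3 = -46687 - 494/3 = -140555/3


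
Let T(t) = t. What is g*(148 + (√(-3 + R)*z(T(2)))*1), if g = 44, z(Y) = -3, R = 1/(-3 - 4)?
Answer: 6512 - 132*I*√154/7 ≈ 6512.0 - 234.01*I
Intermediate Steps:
R = -⅐ (R = 1/(-7) = -⅐ ≈ -0.14286)
g*(148 + (√(-3 + R)*z(T(2)))*1) = 44*(148 + (√(-3 - ⅐)*(-3))*1) = 44*(148 + (√(-22/7)*(-3))*1) = 44*(148 + ((I*√154/7)*(-3))*1) = 44*(148 - 3*I*√154/7*1) = 44*(148 - 3*I*√154/7) = 6512 - 132*I*√154/7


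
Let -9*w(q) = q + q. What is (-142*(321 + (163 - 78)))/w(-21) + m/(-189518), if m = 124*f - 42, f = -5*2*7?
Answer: -167235475/13537 ≈ -12354.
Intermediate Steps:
f = -70 (f = -10*7 = -70)
m = -8722 (m = 124*(-70) - 42 = -8680 - 42 = -8722)
w(q) = -2*q/9 (w(q) = -(q + q)/9 = -2*q/9)
(-142*(321 + (163 - 78)))/w(-21) + m/(-189518) = (-142*(321 + (163 - 78)))/((-2/9*(-21))) - 8722/(-189518) = (-142*(321 + 85))/(14/3) - 8722*(-1/189518) = -142*406*(3/14) + 623/13537 = -57652*3/14 + 623/13537 = -12354 + 623/13537 = -167235475/13537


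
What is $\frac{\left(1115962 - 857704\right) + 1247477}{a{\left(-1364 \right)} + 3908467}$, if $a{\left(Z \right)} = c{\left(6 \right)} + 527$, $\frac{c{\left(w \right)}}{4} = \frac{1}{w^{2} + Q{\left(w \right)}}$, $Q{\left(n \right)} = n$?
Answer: $\frac{31620435}{82088876} \approx 0.3852$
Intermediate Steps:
$c{\left(w \right)} = \frac{4}{w + w^{2}}$ ($c{\left(w \right)} = \frac{4}{w^{2} + w} = \frac{4}{w + w^{2}}$)
$a{\left(Z \right)} = \frac{11069}{21}$ ($a{\left(Z \right)} = \frac{4}{6 \left(1 + 6\right)} + 527 = 4 \cdot \frac{1}{6} \cdot \frac{1}{7} + 527 = \frac{2}{21} + 527 = \frac{11069}{21}$)
$\frac{\left(1115962 - 857704\right) + 1247477}{a{\left(-1364 \right)} + 3908467} = \frac{\left(1115962 - 857704\right) + 1247477}{\frac{11069}{21} + 3908467} = \frac{\left(1115962 - 857704\right) + 1247477}{\frac{82088876}{21}} = \left(258258 + 1247477\right) \frac{21}{82088876} = 1505735 \cdot \frac{21}{82088876} = \frac{31620435}{82088876}$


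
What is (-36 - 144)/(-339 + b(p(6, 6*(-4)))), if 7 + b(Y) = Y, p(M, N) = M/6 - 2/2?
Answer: 90/173 ≈ 0.52023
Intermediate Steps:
p(M, N) = -1 + M/6 (p(M, N) = M*(⅙) - 2*½ = M/6 - 1 = -1 + M/6)
b(Y) = -7 + Y
(-36 - 144)/(-339 + b(p(6, 6*(-4)))) = (-36 - 144)/(-339 + (-7 + (-1 + (⅙)*6))) = -180/(-339 + (-7 + (-1 + 1))) = -180/(-339 + (-7 + 0)) = -180/(-339 - 7) = -180/(-346) = -180*(-1/346) = 90/173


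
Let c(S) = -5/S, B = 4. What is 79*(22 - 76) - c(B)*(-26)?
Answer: -8597/2 ≈ -4298.5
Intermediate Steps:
79*(22 - 76) - c(B)*(-26) = 79*(22 - 76) - (-5/4)*(-26) = 79*(-54) - (-5*¼)*(-26) = -4266 - (-5)*(-26)/4 = -4266 - 1*65/2 = -4266 - 65/2 = -8597/2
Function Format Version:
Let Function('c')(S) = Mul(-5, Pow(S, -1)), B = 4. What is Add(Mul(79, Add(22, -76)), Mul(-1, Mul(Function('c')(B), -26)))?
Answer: Rational(-8597, 2) ≈ -4298.5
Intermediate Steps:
Add(Mul(79, Add(22, -76)), Mul(-1, Mul(Function('c')(B), -26))) = Add(Mul(79, Add(22, -76)), Mul(-1, Mul(Mul(-5, Pow(4, -1)), -26))) = Add(Mul(79, -54), Mul(-1, Mul(Mul(-5, Rational(1, 4)), -26))) = Add(-4266, Mul(-1, Mul(Rational(-5, 4), -26))) = Add(-4266, Mul(-1, Rational(65, 2))) = Add(-4266, Rational(-65, 2)) = Rational(-8597, 2)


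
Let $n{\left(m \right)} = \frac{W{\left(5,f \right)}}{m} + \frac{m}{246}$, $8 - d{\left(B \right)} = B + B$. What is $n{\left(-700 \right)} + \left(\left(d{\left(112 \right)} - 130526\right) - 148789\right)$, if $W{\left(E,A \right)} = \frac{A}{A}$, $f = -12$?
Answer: $- \frac{24067864223}{86100} \approx -2.7953 \cdot 10^{5}$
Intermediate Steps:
$d{\left(B \right)} = 8 - 2 B$ ($d{\left(B \right)} = 8 - \left(B + B\right) = 8 - 2 B$)
$W{\left(E,A \right)} = 1$
$n{\left(m \right)} = \frac{1}{m} + \frac{m}{246}$ ($n{\left(m \right)} = 1 \frac{1}{m} + \frac{m}{246} = \frac{1}{m} + m \frac{1}{246} = \frac{1}{m} + \frac{m}{246}$)
$n{\left(-700 \right)} + \left(\left(d{\left(112 \right)} - 130526\right) - 148789\right) = \left(\frac{1}{-700} + \frac{1}{246} \left(-700\right)\right) + \left(\left(\left(8 - 224\right) - 130526\right) - 148789\right) = \left(- \frac{1}{700} - \frac{350}{123}\right) + \left(\left(\left(8 - 224\right) - 130526\right) - 148789\right) = - \frac{245123}{86100} - 279531 = - \frac{24067864223}{86100}$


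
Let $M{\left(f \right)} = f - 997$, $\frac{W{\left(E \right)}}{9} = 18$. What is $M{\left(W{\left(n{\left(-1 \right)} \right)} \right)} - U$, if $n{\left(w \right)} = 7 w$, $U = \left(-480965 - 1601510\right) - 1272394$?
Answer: $3354034$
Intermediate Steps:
$U = -3354869$ ($U = -2082475 - 1272394 = -3354869$)
$W{\left(E \right)} = 162$ ($W{\left(E \right)} = 9 \cdot 18 = 162$)
$M{\left(f \right)} = -997 + f$ ($M{\left(f \right)} = f - 997 = -997 + f$)
$M{\left(W{\left(n{\left(-1 \right)} \right)} \right)} - U = \left(-997 + 162\right) - -3354869 = -835 + 3354869 = 3354034$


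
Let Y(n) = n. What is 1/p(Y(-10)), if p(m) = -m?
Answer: ⅒ ≈ 0.10000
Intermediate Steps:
1/p(Y(-10)) = 1/(-1*(-10)) = 1/10 = ⅒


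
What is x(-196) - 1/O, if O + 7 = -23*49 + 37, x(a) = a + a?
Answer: -430023/1097 ≈ -392.00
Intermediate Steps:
x(a) = 2*a
O = -1097 (O = -7 + (-23*49 + 37) = -7 + (-1127 + 37) = -7 - 1090 = -1097)
x(-196) - 1/O = 2*(-196) - 1/(-1097) = -392 - 1*(-1/1097) = -392 + 1/1097 = -430023/1097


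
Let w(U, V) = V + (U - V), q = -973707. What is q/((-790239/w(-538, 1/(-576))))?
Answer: -174618122/263413 ≈ -662.91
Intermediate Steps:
w(U, V) = U
q/((-790239/w(-538, 1/(-576)))) = -973707/((-790239/(-538))) = -973707/((-790239*(-1/538))) = -973707/790239/538 = -973707*538/790239 = -174618122/263413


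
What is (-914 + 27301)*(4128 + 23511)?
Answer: 729310293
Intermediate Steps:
(-914 + 27301)*(4128 + 23511) = 26387*27639 = 729310293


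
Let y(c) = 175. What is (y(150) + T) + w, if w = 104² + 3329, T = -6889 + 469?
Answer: 7900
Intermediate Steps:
T = -6420
w = 14145 (w = 10816 + 3329 = 14145)
(y(150) + T) + w = (175 - 6420) + 14145 = -6245 + 14145 = 7900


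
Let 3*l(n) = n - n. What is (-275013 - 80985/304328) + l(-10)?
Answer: -83694237249/304328 ≈ -2.7501e+5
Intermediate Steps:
l(n) = 0 (l(n) = (n - n)/3 = (⅓)*0 = 0)
(-275013 - 80985/304328) + l(-10) = (-275013 - 80985/304328) + 0 = -83694237249/304328 + 0 = -83694237249/304328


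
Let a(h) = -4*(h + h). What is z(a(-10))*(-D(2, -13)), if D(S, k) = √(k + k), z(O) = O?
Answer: -80*I*√26 ≈ -407.92*I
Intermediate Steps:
a(h) = -8*h
D(S, k) = √2*√k (D(S, k) = √(2*k) = √2*√k)
z(a(-10))*(-D(2, -13)) = (-8*(-10))*(-√2*√(-13)) = 80*(-√2*I*√13) = 80*(-I*√26) = -80*I*√26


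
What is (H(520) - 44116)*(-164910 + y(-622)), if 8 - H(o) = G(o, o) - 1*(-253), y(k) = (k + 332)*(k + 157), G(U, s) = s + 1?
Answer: 1349152920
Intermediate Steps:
G(U, s) = 1 + s
y(k) = (157 + k)*(332 + k) (y(k) = (332 + k)*(157 + k) = (157 + k)*(332 + k))
H(o) = -246 - o (H(o) = 8 - ((1 + o) - 1*(-253)) = 8 - ((1 + o) + 253) = 8 - (254 + o) = 8 + (-254 - o) = -246 - o)
(H(520) - 44116)*(-164910 + y(-622)) = ((-246 - 1*520) - 44116)*(-164910 + (52124 + (-622)**2 + 489*(-622))) = ((-246 - 520) - 44116)*(-164910 + (52124 + 386884 - 304158)) = (-766 - 44116)*(-164910 + 134850) = -44882*(-30060) = 1349152920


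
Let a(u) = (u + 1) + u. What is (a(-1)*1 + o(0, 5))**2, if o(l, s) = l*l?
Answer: 1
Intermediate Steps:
o(l, s) = l**2
a(u) = 1 + 2*u (a(u) = (1 + u) + u = 1 + 2*u)
(a(-1)*1 + o(0, 5))**2 = ((1 + 2*(-1))*1 + 0**2)**2 = ((1 - 2)*1 + 0)**2 = (-1*1 + 0)**2 = (-1 + 0)**2 = (-1)**2 = 1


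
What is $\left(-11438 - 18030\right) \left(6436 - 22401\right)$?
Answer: $470456620$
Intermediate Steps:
$\left(-11438 - 18030\right) \left(6436 - 22401\right) = \left(-29468\right) \left(-15965\right) = 470456620$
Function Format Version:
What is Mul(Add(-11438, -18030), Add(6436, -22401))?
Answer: 470456620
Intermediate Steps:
Mul(Add(-11438, -18030), Add(6436, -22401)) = Mul(-29468, -15965) = 470456620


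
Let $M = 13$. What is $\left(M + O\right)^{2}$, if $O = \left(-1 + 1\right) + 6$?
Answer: $361$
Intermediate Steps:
$O = 6$ ($O = 0 + 6 = 6$)
$\left(M + O\right)^{2} = \left(13 + 6\right)^{2} = 19^{2} = 361$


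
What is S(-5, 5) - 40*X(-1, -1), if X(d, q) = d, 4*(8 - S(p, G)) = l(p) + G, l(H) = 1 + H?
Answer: 191/4 ≈ 47.750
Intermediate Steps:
S(p, G) = 31/4 - G/4 - p/4 (S(p, G) = 8 - ((1 + p) + G)/4 = 8 - (1 + G + p)/4 = 8 + (-¼ - G/4 - p/4) = 31/4 - G/4 - p/4)
S(-5, 5) - 40*X(-1, -1) = (31/4 - ¼*5 - ¼*(-5)) - 40*(-1) = (31/4 - 5/4 + 5/4) + 40 = 31/4 + 40 = 191/4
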